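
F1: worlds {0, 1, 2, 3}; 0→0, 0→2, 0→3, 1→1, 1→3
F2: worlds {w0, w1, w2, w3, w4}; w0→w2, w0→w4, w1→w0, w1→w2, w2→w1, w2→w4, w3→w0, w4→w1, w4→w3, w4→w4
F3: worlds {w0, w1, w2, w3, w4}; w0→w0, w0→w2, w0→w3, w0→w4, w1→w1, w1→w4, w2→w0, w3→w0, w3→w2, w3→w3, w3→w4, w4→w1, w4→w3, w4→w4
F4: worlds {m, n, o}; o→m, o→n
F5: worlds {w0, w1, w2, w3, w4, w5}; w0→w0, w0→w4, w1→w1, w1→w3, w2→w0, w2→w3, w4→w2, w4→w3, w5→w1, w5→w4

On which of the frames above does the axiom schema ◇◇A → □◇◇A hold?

F4

The schema corresponds to a generalized confluence (Geach) condition: ∀x ∀y ∀z ((xR²y ∧ xRz) → ∃w (y = w ∧ zR²w)).
F1: fails — 0R²0, 0R2 but no w with 0=w and 2R²w.
F2: fails — w1R²w2, w1Rw0 but no w with w2=w and w0R²w.
F3: fails — w0R²w1, w0Rw2 but no w with w1=w and w2R²w.
F4: ✓.
F5: fails — w0R²w2, w0Rw4 but no w with w2=w and w4R²w.
Valid on: F4.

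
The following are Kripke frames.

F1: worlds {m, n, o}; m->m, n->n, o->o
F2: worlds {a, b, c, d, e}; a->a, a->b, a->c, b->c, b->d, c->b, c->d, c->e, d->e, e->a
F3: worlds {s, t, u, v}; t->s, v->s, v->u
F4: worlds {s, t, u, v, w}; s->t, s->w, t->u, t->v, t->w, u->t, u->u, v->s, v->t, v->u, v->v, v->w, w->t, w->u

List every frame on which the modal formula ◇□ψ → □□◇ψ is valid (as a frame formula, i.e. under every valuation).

Frame correspondent (Sahlqvist): ∀x ∀y ∀z ((xRy ∧ xR²z) → ∃w (yRw ∧ zRw)) — i.e. a generalized confluence (Geach) condition.
F1: ✓.
F2: fails — aRa, aR²d but no w with aRw and dRw.
F3: ✓.
F4: ✓.

F1, F3, F4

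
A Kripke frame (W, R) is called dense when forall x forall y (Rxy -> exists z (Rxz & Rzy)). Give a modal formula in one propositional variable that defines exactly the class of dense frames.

□□ψ → □ψ

A defining formula is □□ψ → □ψ (the C4 axiom).
Suppose □□ψ→□ψ is valid. Take Rxy and set V(ψ)={w : xR²w}. Then □□ψ at x, so □ψ at x, so ψ at y, i.e. ∃z(Rxz∧Rzy).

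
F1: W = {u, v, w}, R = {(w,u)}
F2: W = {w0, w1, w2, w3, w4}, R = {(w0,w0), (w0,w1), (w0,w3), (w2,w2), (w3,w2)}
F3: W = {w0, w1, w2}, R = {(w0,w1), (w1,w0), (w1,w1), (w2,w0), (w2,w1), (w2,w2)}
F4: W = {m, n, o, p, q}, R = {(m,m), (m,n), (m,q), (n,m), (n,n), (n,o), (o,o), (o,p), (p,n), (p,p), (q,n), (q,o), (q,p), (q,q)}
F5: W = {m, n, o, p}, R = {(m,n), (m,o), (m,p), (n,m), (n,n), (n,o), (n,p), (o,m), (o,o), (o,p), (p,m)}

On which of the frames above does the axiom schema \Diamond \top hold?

F3, F4, F5

The schema corresponds to seriality: \forall x \exists y Rxy.
F1: fails — world u has no successor.
F2: fails — world w1 has no successor.
F3: ✓.
F4: ✓.
F5: ✓.
Valid on: F3, F4, F5.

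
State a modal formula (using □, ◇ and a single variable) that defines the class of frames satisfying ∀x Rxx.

□r → r

A defining formula is □r → r (the T axiom).
Suppose □r→r is valid. At any x set V(r)={w : Rxw}. Then □r holds at x, so r holds at x, i.e. Rxx.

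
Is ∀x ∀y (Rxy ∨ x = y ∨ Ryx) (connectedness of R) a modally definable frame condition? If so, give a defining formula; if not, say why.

Not definable by any modal formula

Any modally definable frame class is closed under disjoint unions.
Take 4 disjoint single-world reflexive frames: each is trivially connected, but their disjoint union has 4 worlds with no edge between distinct components, so it is not connected.
So no modal formula (or set of formulas) defines exactly the connected frames.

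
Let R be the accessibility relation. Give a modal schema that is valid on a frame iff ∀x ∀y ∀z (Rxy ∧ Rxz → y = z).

This is partial functionality; the standard corresponding axiom is CD: ◇s → □s.
Suppose ◇s→□s is valid. Take Rxy, Rxz and set V(s)={y}. Then ◇s at x, so □s at x, so s at z, i.e. z=y.

◇s → □s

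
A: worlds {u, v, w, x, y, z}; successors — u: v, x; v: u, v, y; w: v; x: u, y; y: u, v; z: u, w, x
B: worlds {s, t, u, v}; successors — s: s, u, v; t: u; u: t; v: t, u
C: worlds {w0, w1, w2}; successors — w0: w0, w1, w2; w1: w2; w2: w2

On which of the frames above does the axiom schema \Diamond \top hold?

This is the axiom for seriality; its first-order frame correspondent is \forall x \exists y Rxy.
A: satisfies the condition.
B: satisfies the condition.
C: satisfies the condition.

A, B, C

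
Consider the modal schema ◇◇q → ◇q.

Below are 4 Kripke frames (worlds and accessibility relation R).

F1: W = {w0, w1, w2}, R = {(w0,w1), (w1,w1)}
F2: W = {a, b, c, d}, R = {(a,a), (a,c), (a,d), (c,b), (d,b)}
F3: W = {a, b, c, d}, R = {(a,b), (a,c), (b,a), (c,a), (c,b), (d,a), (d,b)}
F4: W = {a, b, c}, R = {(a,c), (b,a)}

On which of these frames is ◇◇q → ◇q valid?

The schema corresponds to transitivity: ∀x ∀y ∀z (Rxy ∧ Ryz → Rxz).
F1: condition met.
F2: fails — Rac and Rcb but not Rab.
F3: fails — Rab and Rba but not Raa.
F4: fails — Rba and Rac but not Rbc.

F1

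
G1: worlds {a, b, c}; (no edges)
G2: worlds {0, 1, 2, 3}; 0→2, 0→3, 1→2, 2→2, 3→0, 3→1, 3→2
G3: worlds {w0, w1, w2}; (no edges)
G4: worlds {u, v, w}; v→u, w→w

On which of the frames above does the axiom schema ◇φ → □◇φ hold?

G1, G3

This is the axiom for the Euclidean property; its first-order frame correspondent is ∀x ∀y ∀z (Rxy ∧ Rxz → Ryz).
G1: holds.
G2: fails — R02 and R03 but not R23.
G3: holds.
G4: fails — Rvu and Rvu but not Ruu.
Valid on: G1, G3.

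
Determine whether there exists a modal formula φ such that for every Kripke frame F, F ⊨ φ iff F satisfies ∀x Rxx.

Yes: it is reflexivity, defined by the T schema □p → p.

Yes, by □p → p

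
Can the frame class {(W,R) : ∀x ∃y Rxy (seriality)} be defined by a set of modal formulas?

This is a Sahlqvist condition; the D axiom □r → ◇r defines it.
Suppose □r→◇r is valid. At any x set V(r)=W. Then □r at x, so ◇r at x, so x has a successor.

Yes — defined by □r → ◇r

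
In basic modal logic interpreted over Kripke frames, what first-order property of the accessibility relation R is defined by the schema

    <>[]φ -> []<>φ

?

Suppose ◇□φ→□◇φ is valid. Take Rxy, Rxz and set V(φ)={w : Ryw}. Then □φ at y so ◇□φ at x, so □◇φ at x, so ◇φ at z, giving w with Rzw and Ryw.

convergence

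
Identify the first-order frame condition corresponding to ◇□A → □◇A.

Suppose ◇□A→□◇A is valid. Take Rxy, Rxz and set V(A)={w : Ryw}. Then □A at y so ◇□A at x, so □◇A at x, so ◇A at z, giving w with Rzw and Ryw.

Convergence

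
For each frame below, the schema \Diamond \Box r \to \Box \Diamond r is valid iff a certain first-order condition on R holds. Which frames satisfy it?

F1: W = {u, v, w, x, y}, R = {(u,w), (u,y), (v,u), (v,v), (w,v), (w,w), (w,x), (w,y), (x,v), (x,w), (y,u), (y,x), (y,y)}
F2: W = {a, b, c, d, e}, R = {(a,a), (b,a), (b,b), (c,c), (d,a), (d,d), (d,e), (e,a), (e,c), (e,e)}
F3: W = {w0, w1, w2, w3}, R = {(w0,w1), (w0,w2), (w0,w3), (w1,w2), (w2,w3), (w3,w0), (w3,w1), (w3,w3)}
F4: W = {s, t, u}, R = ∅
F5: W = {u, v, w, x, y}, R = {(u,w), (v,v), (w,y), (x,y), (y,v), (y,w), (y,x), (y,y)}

The schema corresponds to convergence: \forall x \forall y \forall z (Rxy \wedge Rxz \to \exists w (Ryw \wedge Rzw)).
F1: fails — Rvv and Rvu but v and u have no common successor.
F2: fails — Rea and Rec but a and c have no common successor.
F3: fails — Rw0w1 and Rw0w2 but w1 and w2 have no common successor.
F4: satisfies the condition.
F5: fails — Ryx and Ryv but x and v have no common successor.

F4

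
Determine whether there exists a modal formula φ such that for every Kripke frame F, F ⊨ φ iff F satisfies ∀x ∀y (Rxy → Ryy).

This is a Sahlqvist condition; the T□ axiom □(□p → p) defines it.

Definable; □(□p → p) defines it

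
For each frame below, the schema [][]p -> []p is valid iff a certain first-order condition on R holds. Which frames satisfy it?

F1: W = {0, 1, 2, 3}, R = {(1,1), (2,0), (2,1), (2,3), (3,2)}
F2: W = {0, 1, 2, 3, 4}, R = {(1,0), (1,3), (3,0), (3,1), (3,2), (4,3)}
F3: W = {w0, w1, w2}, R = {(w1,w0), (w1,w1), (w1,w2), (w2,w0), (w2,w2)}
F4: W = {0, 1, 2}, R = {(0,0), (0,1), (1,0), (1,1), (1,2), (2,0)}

The schema corresponds to density: forall x forall y (Rxy -> exists z (Rxz & Rzy)).
F1: fails — R32 but no z with R3z and Rz2.
F2: fails — R32 but no z with R3z and Rz2.
F3: holds.
F4: holds.
Valid on: F3, F4.

F3, F4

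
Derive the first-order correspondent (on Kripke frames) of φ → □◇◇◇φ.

∀x ∀z (xRz → ∃w (x = w ∧ zR³w))

This is a Sahlqvist (Geach-type) schema ◇^0□^0φ → □^1◇^3φ.
Minimal-valuation argument: fix x; take any y with xR^0y and any z with xR^1z. Set V(φ) to the set of worlds R-reachable from y in exactly 0 steps. Then □^0φ holds at y, so the antecedent holds at x; validity forces ◇^3φ at z, giving a w with zR^3w and yR^0w.
First-order correspondent: ∀x ∀z (xRz → ∃w (x = w ∧ zR³w)).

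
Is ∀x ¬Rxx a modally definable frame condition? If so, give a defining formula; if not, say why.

Not modally definable

Modal frame validity is preserved under surjective bounded morphisms.
The 4-cycle (worlds 0,1,2,3 with 0→1→2→3→0) is irreflexive, and the map sending every world to a single reflexive point • is a surjective bounded morphism (forth: every edge maps to (•,•); back: every world has a successor). So any modal formula valid on the 4-cycle is also valid on the reflexive point, which is not irreflexive.
So no modal formula (or set of formulas) defines exactly the irreflexive frames.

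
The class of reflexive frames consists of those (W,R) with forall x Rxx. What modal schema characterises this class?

□s → s

A defining formula is □s → s (the T axiom).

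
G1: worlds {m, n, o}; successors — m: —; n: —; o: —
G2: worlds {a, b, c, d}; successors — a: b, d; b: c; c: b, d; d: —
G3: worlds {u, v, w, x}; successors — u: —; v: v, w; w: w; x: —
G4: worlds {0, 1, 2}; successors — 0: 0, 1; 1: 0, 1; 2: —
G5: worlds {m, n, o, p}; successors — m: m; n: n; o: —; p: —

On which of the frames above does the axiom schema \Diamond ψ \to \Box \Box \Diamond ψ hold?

Frame correspondent (Sahlqvist): \forall x \forall y \forall z ((xRy \wedge x R^2 z) \to \exists w (y = w \wedge zRw)) — i.e. a generalized confluence (Geach) condition.
G1: condition met.
G2: fails — bRc, bR²d but no w with c=w and dRw.
G3: fails — vRv, vR²w but no t with v=t and wRt.
G4: condition met.
G5: condition met.
Valid on: G1, G4, G5.

G1, G4, G5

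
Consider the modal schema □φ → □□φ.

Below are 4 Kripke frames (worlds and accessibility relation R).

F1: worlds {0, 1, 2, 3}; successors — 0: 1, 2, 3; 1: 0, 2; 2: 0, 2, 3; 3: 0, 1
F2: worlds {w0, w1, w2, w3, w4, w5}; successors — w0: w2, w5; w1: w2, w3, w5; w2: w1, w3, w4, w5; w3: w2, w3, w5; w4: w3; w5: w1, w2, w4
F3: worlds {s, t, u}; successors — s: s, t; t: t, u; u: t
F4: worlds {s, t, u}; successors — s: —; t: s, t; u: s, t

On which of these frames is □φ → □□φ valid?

F4

The schema corresponds to transitivity: ∀x ∀y ∀z (Rxy ∧ Ryz → Rxz).
F1: fails — R10 and R01 but not R11.
F2: fails — Rw1w5 and Rw5w1 but not Rw1w1.
F3: fails — Rut and Rtu but not Ruu.
F4: condition met.
Valid on: F4.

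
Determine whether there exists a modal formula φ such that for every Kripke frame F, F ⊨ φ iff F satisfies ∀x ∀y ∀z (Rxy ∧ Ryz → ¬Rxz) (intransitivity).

Any modally definable frame class is closed under surjective bounded morphisms.
The 7-cycle (worlds a,b,c,d,e,f,g with a→b→c→d→e→f→g→a) is intransitive. Mapping every world to a single reflexive point • is a surjective bounded morphism; the reflexive point is not intransitive (R••∧R•• but R••).
So no modal formula (or set of formulas) defines exactly the intransitive frames.

No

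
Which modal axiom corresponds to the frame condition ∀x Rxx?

□ψ → ψ

This is reflexivity; the standard corresponding axiom is T: □ψ → ψ.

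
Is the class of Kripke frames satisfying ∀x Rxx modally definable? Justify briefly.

Definable; □p → p defines it

This is a Sahlqvist condition; the T axiom □p → p defines it.
Suppose □p→p is valid. At any x set V(p)={w : Rxw}. Then □p holds at x, so p holds at x, i.e. Rxx.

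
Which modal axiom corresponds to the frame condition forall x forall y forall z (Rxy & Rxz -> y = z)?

◇q → □q

The condition is partial functionality. The CD schema ◇q → □q defines it.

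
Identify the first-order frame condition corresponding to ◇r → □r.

This is the CD axiom.
It corresponds to partial functionality: ∀x ∀y ∀z (Rxy ∧ Rxz → y = z).

Partial functionality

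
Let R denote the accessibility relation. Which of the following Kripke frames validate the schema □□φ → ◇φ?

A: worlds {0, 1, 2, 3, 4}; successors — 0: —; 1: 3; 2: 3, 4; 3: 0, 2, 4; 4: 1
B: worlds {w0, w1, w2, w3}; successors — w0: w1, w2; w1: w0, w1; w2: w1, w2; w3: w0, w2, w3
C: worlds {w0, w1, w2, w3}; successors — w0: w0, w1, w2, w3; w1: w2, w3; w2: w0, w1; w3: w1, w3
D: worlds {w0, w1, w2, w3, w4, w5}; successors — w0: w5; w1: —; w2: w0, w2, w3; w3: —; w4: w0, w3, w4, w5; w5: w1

The schema corresponds to a generalized confluence (Geach) condition: ∀x ∃w (xR²w ∧ xRw).
A: fails — at 0 but no w with 0R²w and 0Rw.
B: holds.
C: holds.
D: fails — at w0 but no w with w0R²w and w0Rw.
Valid on: B, C.

B, C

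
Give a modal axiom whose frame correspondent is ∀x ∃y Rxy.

□q → ◇q

A defining formula is □q → ◇q (the D axiom).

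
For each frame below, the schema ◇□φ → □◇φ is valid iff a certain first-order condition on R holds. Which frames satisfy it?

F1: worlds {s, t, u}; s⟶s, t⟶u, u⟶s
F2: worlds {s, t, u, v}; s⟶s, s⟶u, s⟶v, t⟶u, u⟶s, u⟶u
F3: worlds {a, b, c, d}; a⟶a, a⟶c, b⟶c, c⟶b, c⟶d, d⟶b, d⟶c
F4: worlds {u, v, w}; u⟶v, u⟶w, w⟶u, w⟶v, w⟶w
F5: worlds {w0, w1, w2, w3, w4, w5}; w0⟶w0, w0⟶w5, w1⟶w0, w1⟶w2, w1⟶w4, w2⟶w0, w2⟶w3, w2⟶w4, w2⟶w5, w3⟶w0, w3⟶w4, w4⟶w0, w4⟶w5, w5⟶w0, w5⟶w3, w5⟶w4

F1, F5

This is the axiom for convergence; its first-order frame correspondent is ∀x ∀y ∀z (Rxy ∧ Rxz → ∃w (Ryw ∧ Rzw)).
F1: ✓.
F2: fails — Rsv and Rsv but v and v have no common successor.
F3: fails — Raa and Rac but a and c have no common successor.
F4: fails — Ruv and Ruv but v and v have no common successor.
F5: ✓.
Valid on: F1, F5.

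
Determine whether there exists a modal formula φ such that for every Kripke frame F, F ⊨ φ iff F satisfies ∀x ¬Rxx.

No — not modally definable

Any modally definable frame class is closed under surjective bounded morphisms.
The 2-cycle (worlds w0,w1 with w0→w1→w0) is irreflexive, and the map sending every world to a single reflexive point • is a surjective bounded morphism (forth: every edge maps to (•,•); back: every world has a successor). So any modal formula valid on the 2-cycle is also valid on the reflexive point, which is not irreflexive.
So no modal formula (or set of formulas) defines exactly the irreflexive frames.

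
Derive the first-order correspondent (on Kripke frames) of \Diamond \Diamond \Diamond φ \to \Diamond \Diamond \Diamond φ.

\forall x \forall y (x R^3 y \to \exists w (y = w \wedge x R^3 w))

This is a Sahlqvist (Geach-type) schema ◇^3□^0φ → □^0◇^3φ.
Minimal-valuation argument: fix x; take any y with xR^3y and any z with xR^0z. Set V(φ) to the set of worlds R-reachable from y in exactly 0 steps. Then □^0φ holds at y, so the antecedent holds at x; validity forces ◇^3φ at z, giving a w with zR^3w and yR^0w.
First-order correspondent: \forall x \forall y (x R^3 y \to \exists w (y = w \wedge x R^3 w)).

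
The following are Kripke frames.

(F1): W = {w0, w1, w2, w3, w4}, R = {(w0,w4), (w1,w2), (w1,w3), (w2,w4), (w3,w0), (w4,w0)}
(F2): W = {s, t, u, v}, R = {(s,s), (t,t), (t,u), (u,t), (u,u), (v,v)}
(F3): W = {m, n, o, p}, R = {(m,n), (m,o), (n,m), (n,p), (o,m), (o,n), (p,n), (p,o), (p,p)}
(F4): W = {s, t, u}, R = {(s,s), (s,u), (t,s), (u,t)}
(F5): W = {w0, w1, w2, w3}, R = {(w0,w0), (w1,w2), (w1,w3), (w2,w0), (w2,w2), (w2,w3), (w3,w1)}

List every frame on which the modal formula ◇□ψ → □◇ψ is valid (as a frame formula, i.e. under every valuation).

(F2)

This is the axiom for convergence; its first-order frame correspondent is ∀x ∀y ∀z (Rxy ∧ Rxz → ∃w (Ryw ∧ Rzw)).
(F1): fails — Rw1w2 and Rw1w3 but w2 and w3 have no common successor.
(F2): holds.
(F3): fails — Rom and Ron but m and n have no common successor.
(F4): fails — Rsu and Rss but u and s have no common successor.
(F5): fails — Rw1w2 and Rw1w3 but w2 and w3 have no common successor.
Valid on: (F2).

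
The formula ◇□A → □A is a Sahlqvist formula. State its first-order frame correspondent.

the Euclidean property: ∀x ∀y ∀z (Rxy ∧ Rxz → Ryz)

This schema is equivalent to the 5 axiom ◇A → □◇A.
It corresponds to the Euclidean property: ∀x ∀y ∀z (Rxy ∧ Rxz → Ryz).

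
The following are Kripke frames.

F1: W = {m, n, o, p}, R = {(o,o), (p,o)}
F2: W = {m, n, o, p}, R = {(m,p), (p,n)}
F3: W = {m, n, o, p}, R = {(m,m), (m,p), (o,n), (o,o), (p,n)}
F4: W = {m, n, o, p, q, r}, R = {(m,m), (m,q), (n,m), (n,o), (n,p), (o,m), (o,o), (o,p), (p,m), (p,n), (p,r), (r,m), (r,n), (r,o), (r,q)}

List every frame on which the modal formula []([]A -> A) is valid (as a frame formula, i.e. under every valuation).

F1

Frame correspondent (Sahlqvist): forall x forall y (Rxy -> Ryy) — i.e. shift-reflexivity.
F1: condition met.
F2: fails — Rpn but not Rnn.
F3: fails — Ron but not Rnn.
F4: fails — Rop but not Rpp.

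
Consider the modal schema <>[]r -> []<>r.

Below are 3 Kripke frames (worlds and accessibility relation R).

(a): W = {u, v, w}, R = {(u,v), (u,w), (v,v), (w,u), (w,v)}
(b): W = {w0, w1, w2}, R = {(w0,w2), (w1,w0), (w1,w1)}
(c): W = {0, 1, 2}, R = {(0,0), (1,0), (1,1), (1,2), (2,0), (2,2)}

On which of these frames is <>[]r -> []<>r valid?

This is the axiom for convergence; its first-order frame correspondent is forall x forall y forall z (Rxy & Rxz -> exists w (Ryw & Rzw)).
(a): condition met.
(b): fails — Rw0w2 and Rw0w2 but w2 and w2 have no common successor.
(c): condition met.

(a), (c)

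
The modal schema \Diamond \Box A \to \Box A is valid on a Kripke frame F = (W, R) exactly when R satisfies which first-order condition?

This is a form of the 5 axiom.
It corresponds to the Euclidean property: \forall x \forall y \forall z (Rxy \wedge Rxz \to Ryz).

the Euclidean property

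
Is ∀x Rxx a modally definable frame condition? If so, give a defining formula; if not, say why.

The condition is reflexivity. A defining modal formula is □q → q.

Yes — defined by □q → q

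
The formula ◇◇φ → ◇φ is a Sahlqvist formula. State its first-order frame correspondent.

transitivity

Equivalently (dual form): □φ → □□φ.
Suppose □φ→□□φ is valid. Take Rxy, Ryz and set V(φ)={w : Rxw}. Then □φ at x, so □□φ at x, so □φ at y, so φ at z, i.e. Rxz.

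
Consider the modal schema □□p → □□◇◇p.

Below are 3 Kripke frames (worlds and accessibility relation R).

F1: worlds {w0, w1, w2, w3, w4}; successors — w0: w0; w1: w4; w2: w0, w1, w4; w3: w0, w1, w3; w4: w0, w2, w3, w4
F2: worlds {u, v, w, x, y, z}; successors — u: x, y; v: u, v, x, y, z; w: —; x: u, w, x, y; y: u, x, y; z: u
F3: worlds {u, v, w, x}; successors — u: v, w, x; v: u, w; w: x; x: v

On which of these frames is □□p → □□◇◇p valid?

This is the axiom for a generalized confluence (Geach) condition; its first-order frame correspondent is ∀x ∀z (xR²z → ∃w (xR²w ∧ zR²w)).
F1: condition met.
F2: fails — uR²w but no t with uR²t and wR²t.
F3: fails — xR²w but no t with xR²t and wR²t.

F1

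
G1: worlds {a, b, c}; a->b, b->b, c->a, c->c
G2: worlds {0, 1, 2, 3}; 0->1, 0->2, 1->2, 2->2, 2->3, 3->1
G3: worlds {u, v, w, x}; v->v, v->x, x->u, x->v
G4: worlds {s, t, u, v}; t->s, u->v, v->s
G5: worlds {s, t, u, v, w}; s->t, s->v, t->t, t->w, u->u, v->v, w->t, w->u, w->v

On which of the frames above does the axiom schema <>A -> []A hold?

Frame correspondent (Sahlqvist): forall x forall y forall z (Rxy & Rxz -> y = z) — i.e. partial functionality.
G1: fails — c sees both a and c.
G2: fails — 0 sees both 1 and 2.
G3: fails — v sees both v and x.
G4: satisfies the condition.
G5: fails — s sees both t and v.
Valid on: G4.

G4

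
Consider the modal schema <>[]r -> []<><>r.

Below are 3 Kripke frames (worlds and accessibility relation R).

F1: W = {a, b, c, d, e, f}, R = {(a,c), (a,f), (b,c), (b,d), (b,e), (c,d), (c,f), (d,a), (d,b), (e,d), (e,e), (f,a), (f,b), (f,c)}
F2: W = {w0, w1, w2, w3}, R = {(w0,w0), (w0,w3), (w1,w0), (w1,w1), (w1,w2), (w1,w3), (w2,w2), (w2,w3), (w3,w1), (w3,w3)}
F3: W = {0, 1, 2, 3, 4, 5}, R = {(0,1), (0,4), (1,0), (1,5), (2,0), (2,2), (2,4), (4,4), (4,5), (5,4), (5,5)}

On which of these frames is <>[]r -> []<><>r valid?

Frame correspondent (Sahlqvist): forall x forall y forall z ((xRy & xRz) -> exists w (yRw & z R^2 w)) — i.e. a generalized confluence (Geach) condition.
F1: fails — aRc, aRc but no w with cRw and cR²w.
F2: ✓.
F3: ✓.

F2, F3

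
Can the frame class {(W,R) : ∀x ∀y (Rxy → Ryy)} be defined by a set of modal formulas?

Yes — defined by □(□r → r)

Yes: it is shift-reflexivity, defined by the T□ schema □(□r → r).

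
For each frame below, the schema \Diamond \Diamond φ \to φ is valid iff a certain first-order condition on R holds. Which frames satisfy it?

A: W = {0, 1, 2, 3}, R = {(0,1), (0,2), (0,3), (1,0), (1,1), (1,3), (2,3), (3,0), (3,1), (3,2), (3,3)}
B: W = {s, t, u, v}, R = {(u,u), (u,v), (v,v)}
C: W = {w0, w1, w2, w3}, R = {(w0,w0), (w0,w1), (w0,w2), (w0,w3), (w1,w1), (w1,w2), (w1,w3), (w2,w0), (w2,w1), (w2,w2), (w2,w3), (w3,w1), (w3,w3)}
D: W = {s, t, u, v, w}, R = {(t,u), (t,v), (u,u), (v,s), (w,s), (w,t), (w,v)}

This is the axiom for a generalized confluence (Geach) condition; its first-order frame correspondent is \forall x \forall y (x R^2 y \to \exists w (y = w \wedge x = w)).
A: fails — 0R²1 but 1 ≠ 0.
B: fails — uR²v but v ≠ u.
C: fails — w0R²w1 but w1 ≠ w0.
D: fails — tR²s but s ≠ t.

none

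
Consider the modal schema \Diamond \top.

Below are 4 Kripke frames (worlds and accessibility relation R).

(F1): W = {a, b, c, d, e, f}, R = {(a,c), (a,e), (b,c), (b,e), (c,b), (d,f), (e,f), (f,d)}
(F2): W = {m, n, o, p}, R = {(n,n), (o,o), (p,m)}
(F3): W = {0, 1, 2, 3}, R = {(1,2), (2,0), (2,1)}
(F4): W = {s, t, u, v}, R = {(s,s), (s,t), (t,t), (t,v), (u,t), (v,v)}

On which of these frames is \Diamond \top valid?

(F1), (F4)

Frame correspondent (Sahlqvist): \forall x \exists y Rxy — i.e. seriality.
(F1): condition met.
(F2): fails — world m has no successor.
(F3): fails — world 0 has no successor.
(F4): condition met.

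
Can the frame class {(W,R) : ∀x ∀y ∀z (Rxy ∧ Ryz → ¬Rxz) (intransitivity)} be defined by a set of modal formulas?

Any modally definable frame class is closed under surjective bounded morphisms.
The 3-cycle (worlds s,t,u with s→t→u→s) is intransitive. Mapping every world to a single reflexive point • is a surjective bounded morphism; the reflexive point is not intransitive (R••∧R•• but R••).
So the class is not modally definable.

Not definable by any modal formula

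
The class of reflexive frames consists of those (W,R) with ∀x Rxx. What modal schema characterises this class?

The condition is reflexivity. The T schema □q → q defines it.
Suppose □q→q is valid. At any x set V(q)={w : Rxw}. Then □q holds at x, so q holds at x, i.e. Rxx.

□q → q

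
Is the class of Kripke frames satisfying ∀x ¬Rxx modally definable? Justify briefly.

No — not modally definable

Any modally definable frame class is closed under surjective bounded morphisms.
The 2-cycle (worlds a,b with a→b→a) is irreflexive, and the map sending every world to a single reflexive point • is a surjective bounded morphism (forth: every edge maps to (•,•); back: every world has a successor). So any modal formula valid on the 2-cycle is also valid on the reflexive point, which is not irreflexive.
So the class is not modally definable.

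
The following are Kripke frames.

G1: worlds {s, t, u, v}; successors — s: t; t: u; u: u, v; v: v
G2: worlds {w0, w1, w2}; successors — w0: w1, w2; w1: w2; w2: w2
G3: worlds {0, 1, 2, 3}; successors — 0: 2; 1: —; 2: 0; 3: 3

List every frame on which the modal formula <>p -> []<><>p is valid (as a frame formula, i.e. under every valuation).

G3

Frame correspondent (Sahlqvist): forall x forall y forall z ((xRy & xRz) -> exists w (y = w & z R^2 w)) — i.e. a generalized confluence (Geach) condition.
G1: fails — sRt, sRt but no w with t=w and tR²w.
G2: fails — w0Rw1, w0Rw1 but no w with w1=w and w1R²w.
G3: condition met.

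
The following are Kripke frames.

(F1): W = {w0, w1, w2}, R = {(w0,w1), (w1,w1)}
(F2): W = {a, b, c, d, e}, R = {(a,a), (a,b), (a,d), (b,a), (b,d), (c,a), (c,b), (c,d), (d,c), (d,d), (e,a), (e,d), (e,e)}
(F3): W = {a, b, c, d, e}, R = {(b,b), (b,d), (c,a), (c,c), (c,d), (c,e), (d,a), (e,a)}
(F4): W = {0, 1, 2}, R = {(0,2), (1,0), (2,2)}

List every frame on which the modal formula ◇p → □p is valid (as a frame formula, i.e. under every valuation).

(F1), (F4)

Frame correspondent (Sahlqvist): ∀x ∀y ∀z (Rxy ∧ Rxz → y = z) — i.e. partial functionality.
(F1): holds.
(F2): fails — a sees both a and b.
(F3): fails — b sees both b and d.
(F4): holds.
Valid on: (F1), (F4).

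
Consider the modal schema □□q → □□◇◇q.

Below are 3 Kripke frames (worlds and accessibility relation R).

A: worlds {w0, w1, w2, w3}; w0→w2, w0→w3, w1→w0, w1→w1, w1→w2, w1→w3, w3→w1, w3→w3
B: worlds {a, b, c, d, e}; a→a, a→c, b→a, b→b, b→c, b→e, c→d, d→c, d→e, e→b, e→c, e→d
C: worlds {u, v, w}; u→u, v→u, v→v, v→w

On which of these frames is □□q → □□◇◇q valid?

This is the axiom for a generalized confluence (Geach) condition; its first-order frame correspondent is ∀x ∀z (xR²z → ∃w (xR²w ∧ zR²w)).
A: fails — w1R²w2 but no w with w1R²w and w2R²w.
B: ✓.
C: fails — vR²w but no t with vR²t and wR²t.
Valid on: B.

B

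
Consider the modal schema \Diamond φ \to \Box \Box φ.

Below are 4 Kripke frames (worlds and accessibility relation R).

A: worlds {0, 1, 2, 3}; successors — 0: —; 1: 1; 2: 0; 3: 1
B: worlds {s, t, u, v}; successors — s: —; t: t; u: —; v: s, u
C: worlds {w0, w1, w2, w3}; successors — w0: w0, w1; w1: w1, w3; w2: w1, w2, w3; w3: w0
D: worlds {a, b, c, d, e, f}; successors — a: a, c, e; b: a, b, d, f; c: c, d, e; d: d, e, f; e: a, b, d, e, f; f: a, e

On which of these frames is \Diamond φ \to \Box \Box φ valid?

A, B

Frame correspondent (Sahlqvist): \forall x \forall y \forall z ((xRy \wedge x R^2 z) \to \exists w (y = w \wedge z = w)) — i.e. a generalized confluence (Geach) condition.
A: holds.
B: holds.
C: fails — w0Rw0, w0R²w1 but w0 ≠ w1.
D: fails — aRa, aR²b but a ≠ b.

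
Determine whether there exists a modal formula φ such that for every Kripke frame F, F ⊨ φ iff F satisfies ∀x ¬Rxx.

If a class were modally definable it would be closed under surjective bounded morphisms (Goldblatt–Thomason).
The 5-cycle (worlds s,t,u,v,w with s→t→u→v→w→s) is irreflexive, and the map sending every world to a single reflexive point • is a surjective bounded morphism (forth: every edge maps to (•,•); back: every world has a successor). So any modal formula valid on the 5-cycle is also valid on the reflexive point, which is not irreflexive.
So no modal formula (or set of formulas) defines exactly the irreflexive frames.

Not modally definable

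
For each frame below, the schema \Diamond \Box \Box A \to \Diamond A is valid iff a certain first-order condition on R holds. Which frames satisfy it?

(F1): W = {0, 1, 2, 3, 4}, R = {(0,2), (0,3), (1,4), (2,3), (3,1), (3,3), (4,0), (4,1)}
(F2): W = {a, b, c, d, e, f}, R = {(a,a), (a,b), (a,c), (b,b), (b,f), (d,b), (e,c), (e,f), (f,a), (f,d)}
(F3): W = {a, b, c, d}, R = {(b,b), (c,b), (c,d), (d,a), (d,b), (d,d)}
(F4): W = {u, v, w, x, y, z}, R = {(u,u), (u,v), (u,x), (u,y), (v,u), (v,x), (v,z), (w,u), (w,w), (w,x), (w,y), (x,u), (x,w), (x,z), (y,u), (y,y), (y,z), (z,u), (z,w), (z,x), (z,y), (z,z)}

The schema corresponds to a generalized confluence (Geach) condition: \forall x \forall y (xRy \to \exists w (y R^2 w \wedge xRw)).
(F1): holds.
(F2): fails — aRc but no w with cR²w and aRw.
(F3): fails — dRa but no w with aR²w and dRw.
(F4): holds.

(F1), (F4)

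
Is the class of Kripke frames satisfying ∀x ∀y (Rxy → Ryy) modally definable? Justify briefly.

Yes: it is shift-reflexivity, defined by the T□ schema □(□q → q).

Yes, by □(□q → q)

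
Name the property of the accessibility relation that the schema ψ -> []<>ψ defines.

symmetry

This is the B axiom.
Its frame correspondent is symmetry — forall x forall y (Rxy -> Ryx).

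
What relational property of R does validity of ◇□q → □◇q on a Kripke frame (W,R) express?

Convergence

Suppose ◇□q→□◇q is valid. Take Rxy, Rxz and set V(q)={w : Ryw}. Then □q at y so ◇□q at x, so □◇q at x, so ◇q at z, giving w with Rzw and Ryw.
The converse is a direct semantic check.
So the correspondent is convergence.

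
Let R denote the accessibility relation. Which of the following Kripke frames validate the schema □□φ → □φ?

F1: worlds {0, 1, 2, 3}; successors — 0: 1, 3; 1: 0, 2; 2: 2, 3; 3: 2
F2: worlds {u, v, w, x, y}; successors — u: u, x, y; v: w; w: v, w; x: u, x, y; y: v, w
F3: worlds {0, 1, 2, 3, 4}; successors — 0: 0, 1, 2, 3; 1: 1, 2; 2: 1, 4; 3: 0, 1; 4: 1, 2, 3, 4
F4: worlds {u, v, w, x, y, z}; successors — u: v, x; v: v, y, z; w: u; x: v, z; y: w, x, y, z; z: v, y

This is the axiom for density; its first-order frame correspondent is ∀x ∀y (Rxy → ∃z (Rxz ∧ Rzy)).
F1: fails — R10 but no z with R1z and Rz0.
F2: holds.
F3: holds.
F4: fails — Rwu but no t with Rwt and Rtu.

F2, F3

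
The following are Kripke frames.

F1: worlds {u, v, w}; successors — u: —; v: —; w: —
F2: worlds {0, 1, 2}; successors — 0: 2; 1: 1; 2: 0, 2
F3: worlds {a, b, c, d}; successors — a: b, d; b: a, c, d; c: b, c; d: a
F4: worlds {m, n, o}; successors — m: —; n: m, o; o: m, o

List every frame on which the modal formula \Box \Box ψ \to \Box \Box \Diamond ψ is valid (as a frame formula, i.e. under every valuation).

F1, F2

This is the axiom for a generalized confluence (Geach) condition; its first-order frame correspondent is \forall x \forall z (x R^2 z \to \exists w (x R^2 w \wedge zRw)).
F1: satisfies the condition.
F2: satisfies the condition.
F3: fails — dR²d but no w with dR²w and dRw.
F4: fails — nR²m but no w with nR²w and mRw.
Valid on: F1, F2.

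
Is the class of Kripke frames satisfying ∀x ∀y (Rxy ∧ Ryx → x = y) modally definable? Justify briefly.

Any modally definable frame class is closed under surjective bounded morphisms.
The 8-cycle (worlds w0,w1,w2,w3,w4,w5,w6,w7 with w0→w1→w2→w3→w4→w5→w6→w7→w0) is antisymmetric. Sending even-indexed worlds to s and odd-indexed worlds to t is a surjective bounded morphism onto the two-world frame with s↔t, which is not antisymmetric.
So no modal formula (or set of formulas) defines exactly the antisymmetric frames.

Not definable by any modal formula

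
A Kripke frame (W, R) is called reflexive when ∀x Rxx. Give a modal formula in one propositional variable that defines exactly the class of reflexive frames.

This is reflexivity; the standard corresponding axiom is T: □ψ → ψ.
Suppose □ψ→ψ is valid. At any x set V(ψ)={w : Rxw}. Then □ψ holds at x, so ψ holds at x, i.e. Rxx.

□ψ → ψ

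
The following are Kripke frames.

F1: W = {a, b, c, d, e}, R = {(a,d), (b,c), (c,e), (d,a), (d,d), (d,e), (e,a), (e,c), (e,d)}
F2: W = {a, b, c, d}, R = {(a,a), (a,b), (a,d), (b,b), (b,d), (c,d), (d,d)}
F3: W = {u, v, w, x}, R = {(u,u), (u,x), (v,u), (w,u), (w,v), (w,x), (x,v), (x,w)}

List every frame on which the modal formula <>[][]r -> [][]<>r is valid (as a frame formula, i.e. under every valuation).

Frame correspondent (Sahlqvist): forall x forall y forall z ((xRy & x R^2 z) -> exists w (y R^2 w & zRw)) — i.e. a generalized confluence (Geach) condition.
F1: satisfies the condition.
F2: satisfies the condition.
F3: fails — wRv, wR²x but no t with vR²t and xRt.

F1, F2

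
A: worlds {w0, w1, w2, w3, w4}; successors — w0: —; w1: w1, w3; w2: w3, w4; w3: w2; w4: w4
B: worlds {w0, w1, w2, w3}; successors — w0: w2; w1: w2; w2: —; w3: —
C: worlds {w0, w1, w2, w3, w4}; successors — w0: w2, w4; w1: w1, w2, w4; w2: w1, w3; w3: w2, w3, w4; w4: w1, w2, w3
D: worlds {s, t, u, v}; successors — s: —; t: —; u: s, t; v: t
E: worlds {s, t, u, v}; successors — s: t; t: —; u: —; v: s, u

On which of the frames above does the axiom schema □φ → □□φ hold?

The schema corresponds to transitivity: ∀x ∀y ∀z (Rxy ∧ Ryz → Rxz).
A: fails — Rw3w2 and Rw2w4 but not Rw3w4.
B: holds.
C: fails — Rw1w2 and Rw2w3 but not Rw1w3.
D: holds.
E: fails — Rvs and Rst but not Rvt.
Valid on: B, D.

B, D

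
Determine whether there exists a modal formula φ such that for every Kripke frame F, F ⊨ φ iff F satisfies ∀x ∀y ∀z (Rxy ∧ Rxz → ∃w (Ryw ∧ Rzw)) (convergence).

Definable; ◇□q → □◇q defines it

This is a Sahlqvist condition; the .2 axiom ◇□q → □◇q defines it.
Suppose ◇□q→□◇q is valid. Take Rxy, Rxz and set V(q)={w : Ryw}. Then □q at y so ◇□q at x, so □◇q at x, so ◇q at z, giving w with Rzw and Ryw.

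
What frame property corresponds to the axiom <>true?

◇⊤ holds at w iff w has a successor, so frame-validity of ◇⊤ is exactly seriality. Equivalently via □A → ◇A:
Suppose □A→◇A is valid. At any x set V(A)=W. Then □A at x, so ◇A at x, so x has a successor.

Seriality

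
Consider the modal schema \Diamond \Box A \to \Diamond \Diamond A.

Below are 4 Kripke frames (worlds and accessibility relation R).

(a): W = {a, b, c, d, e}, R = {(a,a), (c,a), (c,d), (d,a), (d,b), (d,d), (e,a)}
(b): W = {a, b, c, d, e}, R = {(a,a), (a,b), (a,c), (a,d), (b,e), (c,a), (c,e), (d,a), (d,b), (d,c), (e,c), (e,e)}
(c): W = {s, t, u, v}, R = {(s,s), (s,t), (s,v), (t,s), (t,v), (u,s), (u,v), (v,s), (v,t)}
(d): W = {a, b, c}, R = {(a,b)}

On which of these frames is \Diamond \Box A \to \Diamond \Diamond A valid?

(b), (c)

This is the axiom for a generalized confluence (Geach) condition; its first-order frame correspondent is \forall x \forall y (xRy \to \exists w (yRw \wedge x R^2 w)).
(a): fails — dRb but no w with bRw and dR²w.
(b): condition met.
(c): condition met.
(d): fails — aRb but no w with bRw and aR²w.
Valid on: (b), (c).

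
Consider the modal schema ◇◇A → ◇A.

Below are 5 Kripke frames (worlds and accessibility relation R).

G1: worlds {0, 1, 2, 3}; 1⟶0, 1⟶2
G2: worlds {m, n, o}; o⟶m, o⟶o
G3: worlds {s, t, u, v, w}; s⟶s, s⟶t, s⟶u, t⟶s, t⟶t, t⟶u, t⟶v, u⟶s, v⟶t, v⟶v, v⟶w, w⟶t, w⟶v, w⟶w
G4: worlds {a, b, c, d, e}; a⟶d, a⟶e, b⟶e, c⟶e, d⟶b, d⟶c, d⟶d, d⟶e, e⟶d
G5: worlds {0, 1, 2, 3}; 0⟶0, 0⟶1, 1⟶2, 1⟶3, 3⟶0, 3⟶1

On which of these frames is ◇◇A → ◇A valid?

Frame correspondent (Sahlqvist): ∀x ∀y ∀z (Rxy ∧ Ryz → Rxz) — i.e. transitivity.
G1: satisfies the condition.
G2: satisfies the condition.
G3: fails — Rwt and Rts but not Rws.
G4: fails — Red and Rdc but not Rec.
G5: fails — R31 and R12 but not R32.
Valid on: G1, G2.

G1, G2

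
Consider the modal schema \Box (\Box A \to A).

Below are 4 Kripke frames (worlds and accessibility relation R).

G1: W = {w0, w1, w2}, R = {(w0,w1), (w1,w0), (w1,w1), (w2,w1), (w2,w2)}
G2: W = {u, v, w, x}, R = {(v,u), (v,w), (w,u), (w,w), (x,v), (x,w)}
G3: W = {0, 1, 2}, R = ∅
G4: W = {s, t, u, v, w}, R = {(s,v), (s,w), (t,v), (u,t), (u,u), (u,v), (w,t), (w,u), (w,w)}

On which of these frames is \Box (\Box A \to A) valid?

Frame correspondent (Sahlqvist): \forall x \forall y (Rxy \to Ryy) — i.e. shift-reflexivity.
G1: fails — Rw1w0 but not Rw0w0.
G2: fails — Rwu but not Ruu.
G3: ✓.
G4: fails — Ruv but not Rvv.
Valid on: G3.

G3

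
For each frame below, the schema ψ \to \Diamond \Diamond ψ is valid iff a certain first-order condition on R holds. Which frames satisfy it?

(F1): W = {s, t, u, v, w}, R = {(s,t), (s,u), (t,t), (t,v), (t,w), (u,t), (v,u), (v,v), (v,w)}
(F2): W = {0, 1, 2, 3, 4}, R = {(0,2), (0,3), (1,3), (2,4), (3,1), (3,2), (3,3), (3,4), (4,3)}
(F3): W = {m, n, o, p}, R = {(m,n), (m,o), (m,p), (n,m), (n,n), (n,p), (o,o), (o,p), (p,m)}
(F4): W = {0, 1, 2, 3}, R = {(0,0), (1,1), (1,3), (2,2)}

This is the axiom for a generalized confluence (Geach) condition; its first-order frame correspondent is \forall x \exists w (x = w \wedge x R^2 w).
(F1): fails — at s but no w* with s=w* and sR²w*.
(F2): fails — at 0 but no w with 0=w and 0R²w.
(F3): condition met.
(F4): fails — at 3 but no w with 3=w and 3R²w.

(F3)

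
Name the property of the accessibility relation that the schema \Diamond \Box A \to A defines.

symmetry: \forall x \forall y (Rxy \to Ryx)

This schema is equivalent to the B axiom A → □◇A.
It corresponds to symmetry: \forall x \forall y (Rxy \to Ryx).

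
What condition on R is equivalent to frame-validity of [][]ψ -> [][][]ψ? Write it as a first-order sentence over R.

forall x forall z (x R^3 z -> exists w (x R^2 w & z = w))

This is a Sahlqvist (Geach-type) schema ◇^0□^2ψ → □^3◇^0ψ.
First-order correspondent: forall x forall z (x R^3 z -> exists w (x R^2 w & z = w)).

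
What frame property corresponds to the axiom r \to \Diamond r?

This is a form of the T axiom.
Its frame correspondent is reflexivity — \forall x Rxx.

reflexivity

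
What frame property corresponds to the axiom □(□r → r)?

shift-reflexivity: ∀x ∀y (Rxy → Ryy)

Suppose □(□r→r) is valid. Take Rxy and set V(r)={w : Ryw}. Then at y, □r holds; since □(□r→r) at x, □r→r at y, so r at y, i.e. Ryy.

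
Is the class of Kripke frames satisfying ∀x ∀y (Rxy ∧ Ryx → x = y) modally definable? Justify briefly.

Not modally definable

Modal frame validity is preserved under surjective bounded morphisms.
The 8-cycle (worlds 0,1,2,3,4,5,6,7 with 0→1→2→3→4→5→6→7→0) is antisymmetric. Sending even-indexed worlds to a and odd-indexed worlds to b is a surjective bounded morphism onto the two-world frame with a↔b, which is not antisymmetric.
Hence antisymmetry is not modally definable.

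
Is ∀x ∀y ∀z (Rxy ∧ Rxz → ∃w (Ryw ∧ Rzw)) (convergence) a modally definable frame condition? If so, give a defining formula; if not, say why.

Yes: it is convergence, defined by the .2 schema ◇□q → □◇q.
Suppose ◇□q→□◇q is valid. Take Rxy, Rxz and set V(q)={w : Ryw}. Then □q at y so ◇□q at x, so □◇q at x, so ◇q at z, giving w with Rzw and Ryw.

Yes — defined by ◇□q → □◇q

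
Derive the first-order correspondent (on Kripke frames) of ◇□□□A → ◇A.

This is a Sahlqvist (Geach-type) schema ◇^1□^3A → □^0◇^1A.
Minimal-valuation argument: fix x; take any y with xR^1y and any z with xR^0z. Set V(A) to the set of worlds R-reachable from y in exactly 3 steps. Then □^3A holds at y, so the antecedent holds at x; validity forces ◇^1A at z, giving a w with zR^1w and yR^3w.
First-order correspondent: ∀x ∀y (xRy → ∃w (yR³w ∧ xRw)).

∀x ∀y (xRy → ∃w (yR³w ∧ xRw))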